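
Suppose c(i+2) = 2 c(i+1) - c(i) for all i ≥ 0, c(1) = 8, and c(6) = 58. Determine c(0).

Let c(0) = v.
c(2) = 16 - v
c(3) = 24 - 2v
c(4) = 32 - 3v
c(5) = 40 - 4v
c(6) = 48 - 5v
So 48 - 5v = 58, giving v = -2.

-2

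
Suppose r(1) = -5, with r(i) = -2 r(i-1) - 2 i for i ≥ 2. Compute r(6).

r(2) = -2·(-5) - 4 = 6
r(3) = -2·6 - 6 = -18
r(4) = -2·(-18) - 8 = 28
r(5) = -2·28 - 10 = -66
r(6) = -2·(-66) - 12 = 120

120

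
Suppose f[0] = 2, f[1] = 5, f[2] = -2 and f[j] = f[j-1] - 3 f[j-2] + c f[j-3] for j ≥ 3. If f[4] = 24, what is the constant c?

5

f[3] = -17 + 2c
f[4] = -11 + 7c
So -11 + 7c = 24, giving c = 5.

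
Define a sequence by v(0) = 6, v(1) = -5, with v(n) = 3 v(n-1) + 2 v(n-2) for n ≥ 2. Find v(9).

-36467

v(2) = 3·(-5) + 2·6 = -3
v(3) = 3·(-3) + 2·(-5) = -19
v(4) = 3·(-19) + 2·(-3) = -63
v(5) = 3·(-63) + 2·(-19) = -227
v(6) = 3·(-227) + 2·(-63) = -807
v(7) = 3·(-807) + 2·(-227) = -2875
v(8) = 3·(-2875) + 2·(-807) = -10239
v(9) = 3·(-10239) + 2·(-2875) = -36467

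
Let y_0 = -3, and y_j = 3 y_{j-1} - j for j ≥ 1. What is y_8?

-24599

y_1 = 3(-3) - 1 = -10
y_2 = 3(-10) - 2 = -32
y_3 = 3(-32) - 3 = -99
y_4 = 3(-99) - 4 = -301
y_5 = 3(-301) - 5 = -908
y_6 = 3(-908) - 6 = -2730
y_7 = 3(-2730) - 7 = -8197
y_8 = 3(-8197) - 8 = -24599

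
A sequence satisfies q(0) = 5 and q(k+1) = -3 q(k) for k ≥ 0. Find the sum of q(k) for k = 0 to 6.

q(1) = -3*5 = -15
q(2) = -3*(-15) = 45
q(3) = -3*45 = -135
q(4) = -3*(-135) = 405
q(5) = -3*405 = -1215
q(6) = -3*(-1215) = 3645
Sum = 5 + (-15) + 45 + (-135) + 405 + (-1215) + 3645 = 2735

2735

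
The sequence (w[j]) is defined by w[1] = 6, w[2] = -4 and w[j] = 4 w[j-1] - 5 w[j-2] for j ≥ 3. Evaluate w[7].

w[3] = 4*(-4) - 5*6 = -46
w[4] = 4*(-46) - 5*(-4) = -164
w[5] = 4*(-164) - 5*(-46) = -426
w[6] = 4*(-426) - 5*(-164) = -884
w[7] = 4*(-884) - 5*(-426) = -1406

-1406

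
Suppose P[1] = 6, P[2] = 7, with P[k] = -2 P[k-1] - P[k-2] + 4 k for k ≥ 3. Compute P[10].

P[3] = -2*7 - 6 + 12 = -8
P[4] = -2*(-8) - 7 + 16 = 25
P[5] = -2*25 - (-8) + 20 = -22
P[6] = -2*(-22) - 25 + 24 = 43
P[7] = -2*43 - (-22) + 28 = -36
P[8] = -2*(-36) - 43 + 32 = 61
P[9] = -2*61 - (-36) + 36 = -50
P[10] = -2*(-50) - 61 + 40 = 79

79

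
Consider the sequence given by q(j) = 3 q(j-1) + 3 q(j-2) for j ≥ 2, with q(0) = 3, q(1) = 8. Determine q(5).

1773

q(2) = 3*8 + 3*3 = 33
q(3) = 3*33 + 3*8 = 123
q(4) = 3*123 + 3*33 = 468
q(5) = 3*468 + 3*123 = 1773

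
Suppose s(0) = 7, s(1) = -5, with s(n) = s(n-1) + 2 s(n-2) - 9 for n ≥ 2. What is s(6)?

-140

s(2) = (-5) + 2·7 - 9 = 0
s(3) = 0 + 2·(-5) - 9 = -19
s(4) = (-19) + 2·0 - 9 = -28
s(5) = (-28) + 2·(-19) - 9 = -75
s(6) = (-75) + 2·(-28) - 9 = -140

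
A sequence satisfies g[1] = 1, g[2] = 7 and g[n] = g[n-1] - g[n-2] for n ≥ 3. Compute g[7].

1

g[3] = 7 - 1 = 6
g[4] = 6 - 7 = -1
g[5] = (-1) - 6 = -7
g[6] = (-7) - (-1) = -6
g[7] = (-6) - (-7) = 1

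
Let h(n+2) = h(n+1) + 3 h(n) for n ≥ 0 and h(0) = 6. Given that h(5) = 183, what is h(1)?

3

Let h(1) = w.
h(2) = 18 + w
h(3) = 18 + 4w
h(4) = 72 + 7w
h(5) = 126 + 19w
So 126 + 19w = 183, giving w = 3.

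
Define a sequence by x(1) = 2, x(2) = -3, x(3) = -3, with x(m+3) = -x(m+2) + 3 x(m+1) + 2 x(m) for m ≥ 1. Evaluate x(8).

x(4) = -(-3) + 3(-3) + 2(2) = -2
x(5) = -(-2) + 3(-3) + 2(-3) = -13
x(6) = -(-13) + 3(-2) + 2(-3) = 1
x(7) = -1 + 3(-13) + 2(-2) = -44
x(8) = -(-44) + 3(1) + 2(-13) = 21

21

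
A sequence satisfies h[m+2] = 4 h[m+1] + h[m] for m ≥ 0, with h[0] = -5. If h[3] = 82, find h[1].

6

Let h[1] = w.
h[2] = -5 + 4w
h[3] = -20 + 17w
So -20 + 17w = 82, giving w = 6.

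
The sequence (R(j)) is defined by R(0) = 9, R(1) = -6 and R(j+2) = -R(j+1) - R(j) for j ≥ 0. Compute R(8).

R(2) = -(-6) - 9 = -3
R(3) = -(-3) - (-6) = 9
R(4) = -9 - (-3) = -6
R(5) = -(-6) - 9 = -3
R(6) = -(-3) - (-6) = 9
R(7) = -9 - (-3) = -6
R(8) = -(-6) - 9 = -3

-3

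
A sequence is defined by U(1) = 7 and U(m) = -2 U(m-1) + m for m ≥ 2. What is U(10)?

-3296

U(2) = -2*7 + 2 = -12
U(3) = -2*(-12) + 3 = 27
U(4) = -2*27 + 4 = -50
U(5) = -2*(-50) + 5 = 105
U(6) = -2*105 + 6 = -204
U(7) = -2*(-204) + 7 = 415
U(8) = -2*415 + 8 = -822
U(9) = -2*(-822) + 9 = 1653
U(10) = -2*1653 + 10 = -3296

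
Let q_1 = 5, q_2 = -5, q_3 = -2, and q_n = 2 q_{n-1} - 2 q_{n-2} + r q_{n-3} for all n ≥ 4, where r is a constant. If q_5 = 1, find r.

-3

q_4 = 6 + 5r
q_5 = 16 + 5r
So 16 + 5r = 1, giving r = -3.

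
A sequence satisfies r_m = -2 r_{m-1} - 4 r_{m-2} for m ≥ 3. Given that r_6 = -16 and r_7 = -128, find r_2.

5

Rearranging, r_{m-2} = (r_m + 2 r_{m-1}) / -4.
r_5 = (-128 + 2*(-16)) / -4 = -160/-4 = 40
r_4 = (-16 + 2*40) / -4 = 64/-4 = -16
r_3 = (40 + 2*(-16)) / -4 = 8/-4 = -2
r_2 = (-16 + 2*(-2)) / -4 = -20/-4 = 5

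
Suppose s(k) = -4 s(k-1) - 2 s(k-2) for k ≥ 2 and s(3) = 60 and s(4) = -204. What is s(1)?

6

Rearranging, s(k-2) = (s(k) + 4 s(k-1)) / -2.
s(2) = (-204 + 4*60) / -2 = 36/-2 = -18
s(1) = (60 + 4*(-18)) / -2 = -12/-2 = 6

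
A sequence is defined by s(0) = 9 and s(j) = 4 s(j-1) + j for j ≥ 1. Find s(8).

618948

s(1) = 4·9 + 1 = 37
s(2) = 4·37 + 2 = 150
s(3) = 4·150 + 3 = 603
s(4) = 4·603 + 4 = 2416
s(5) = 4·2416 + 5 = 9669
s(6) = 4·9669 + 6 = 38682
s(7) = 4·38682 + 7 = 154735
s(8) = 4·154735 + 8 = 618948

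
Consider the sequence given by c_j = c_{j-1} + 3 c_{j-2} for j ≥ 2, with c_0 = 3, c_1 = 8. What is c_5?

215

c_2 = 8 + 3*3 = 17
c_3 = 17 + 3*8 = 41
c_4 = 41 + 3*17 = 92
c_5 = 92 + 3*41 = 215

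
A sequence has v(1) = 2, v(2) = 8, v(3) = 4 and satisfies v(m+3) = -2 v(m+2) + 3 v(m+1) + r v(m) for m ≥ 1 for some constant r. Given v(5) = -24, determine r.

-1

v(4) = 16 + 2r
v(5) = -20 + 4r
So -20 + 4r = -24, giving r = -1.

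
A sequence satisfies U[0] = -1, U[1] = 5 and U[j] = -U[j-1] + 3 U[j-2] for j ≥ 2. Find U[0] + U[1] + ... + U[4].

-28

U[2] = -5 + 3*(-1) = -8
U[3] = -(-8) + 3*5 = 23
U[4] = -23 + 3*(-8) = -47
Sum = (-1) + 5 + (-8) + 23 + (-47) = -28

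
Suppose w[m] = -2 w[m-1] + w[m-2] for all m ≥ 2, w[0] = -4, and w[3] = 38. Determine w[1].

6

Let w[1] = v.
w[2] = -4 - 2v
w[3] = 8 + 5v
So 8 + 5v = 38, giving v = 6.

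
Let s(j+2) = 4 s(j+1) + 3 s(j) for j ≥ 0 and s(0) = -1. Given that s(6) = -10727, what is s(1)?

Let s(1) = x.
s(2) = -3 + 4x
s(3) = -12 + 19x
s(4) = -57 + 88x
s(5) = -264 + 409x
s(6) = -1227 + 1900x
So -1227 + 1900x = -10727, giving x = -5.

-5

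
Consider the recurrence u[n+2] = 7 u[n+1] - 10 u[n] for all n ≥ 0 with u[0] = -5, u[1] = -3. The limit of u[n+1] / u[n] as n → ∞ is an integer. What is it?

5

The characteristic equation is r^2 - 7r + 10 = 0, which factors as (r - 5)(r - 2) = 0.
So the roots are 5 and 2. Since |5| > |2| and the coefficient of 5^n is non-zero, the ratio tends to 5.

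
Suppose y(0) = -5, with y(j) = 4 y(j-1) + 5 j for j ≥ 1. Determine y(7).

y(1) = 4*(-5) + 5 = -15
y(2) = 4*(-15) + 10 = -50
y(3) = 4*(-50) + 15 = -185
y(4) = 4*(-185) + 20 = -720
y(5) = 4*(-720) + 25 = -2855
y(6) = 4*(-2855) + 30 = -11390
y(7) = 4*(-11390) + 35 = -45525

-45525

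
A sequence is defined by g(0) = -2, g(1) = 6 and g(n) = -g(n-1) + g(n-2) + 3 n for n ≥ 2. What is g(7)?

g(2) = -6 + (-2) + 6 = -2
g(3) = -(-2) + 6 + 9 = 17
g(4) = -17 + (-2) + 12 = -7
g(5) = -(-7) + 17 + 15 = 39
g(6) = -39 + (-7) + 18 = -28
g(7) = -(-28) + 39 + 21 = 88

88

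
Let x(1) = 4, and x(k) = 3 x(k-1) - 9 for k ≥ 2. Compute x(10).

x(2) = 3*4 - 9 = 3
x(3) = 3*3 - 9 = 0
x(4) = 3*0 - 9 = -9
x(5) = 3*(-9) - 9 = -36
x(6) = 3*(-36) - 9 = -117
x(7) = 3*(-117) - 9 = -360
x(8) = 3*(-360) - 9 = -1089
x(9) = 3*(-1089) - 9 = -3276
x(10) = 3*(-3276) - 9 = -9837

-9837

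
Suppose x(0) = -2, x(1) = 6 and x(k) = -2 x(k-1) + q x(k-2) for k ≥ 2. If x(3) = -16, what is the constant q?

x(2) = -12 - 2q
x(3) = 24 + 10q
So 24 + 10q = -16, giving q = -4.

-4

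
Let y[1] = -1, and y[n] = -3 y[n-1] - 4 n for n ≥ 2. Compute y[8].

y[2] = -3·(-1) - 8 = -5
y[3] = -3·(-5) - 12 = 3
y[4] = -3·3 - 16 = -25
y[5] = -3·(-25) - 20 = 55
y[6] = -3·55 - 24 = -189
y[7] = -3·(-189) - 28 = 539
y[8] = -3·539 - 32 = -1649

-1649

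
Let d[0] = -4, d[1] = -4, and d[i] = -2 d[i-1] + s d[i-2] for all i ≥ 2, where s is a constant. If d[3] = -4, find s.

d[2] = 8 - 4s
d[3] = -16 + 4s
So -16 + 4s = -4, giving s = 3.

3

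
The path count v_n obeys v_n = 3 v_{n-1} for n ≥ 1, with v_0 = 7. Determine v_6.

v_1 = 3(7) = 21
v_2 = 3(21) = 63
v_3 = 3(63) = 189
v_4 = 3(189) = 567
v_5 = 3(567) = 1701
v_6 = 3(1701) = 5103

5103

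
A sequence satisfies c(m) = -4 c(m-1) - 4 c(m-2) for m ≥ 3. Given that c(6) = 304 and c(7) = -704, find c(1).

Rearranging, c(m-2) = (c(m) + 4 c(m-1)) / -4.
c(5) = (-704 + 4·304) / -4 = 512/-4 = -128
c(4) = (304 + 4·(-128)) / -4 = -208/-4 = 52
c(3) = (-128 + 4·52) / -4 = 80/-4 = -20
c(2) = (52 + 4·(-20)) / -4 = -28/-4 = 7
c(1) = (-20 + 4·7) / -4 = 8/-4 = -2

-2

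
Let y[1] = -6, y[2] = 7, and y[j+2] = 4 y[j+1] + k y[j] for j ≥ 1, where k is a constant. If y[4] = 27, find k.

5

y[3] = 28 - 6k
y[4] = 112 - 17k
So 112 - 17k = 27, giving k = 5.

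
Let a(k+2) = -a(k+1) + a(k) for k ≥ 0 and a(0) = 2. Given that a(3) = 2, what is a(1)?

Let a(1) = v.
a(2) = 2 - v
a(3) = -2 + 2v
So -2 + 2v = 2, giving v = 2.

2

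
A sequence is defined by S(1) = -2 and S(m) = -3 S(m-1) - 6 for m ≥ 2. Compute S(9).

S(2) = -3*(-2) - 6 = 0
S(3) = -3*0 - 6 = -6
S(4) = -3*(-6) - 6 = 12
S(5) = -3*12 - 6 = -42
S(6) = -3*(-42) - 6 = 120
S(7) = -3*120 - 6 = -366
S(8) = -3*(-366) - 6 = 1092
S(9) = -3*1092 - 6 = -3282

-3282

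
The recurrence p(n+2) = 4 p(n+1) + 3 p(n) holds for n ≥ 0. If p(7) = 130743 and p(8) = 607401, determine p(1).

Rearranging, p(n-2) = (p(n) - 4 p(n-1)) / 3.
p(6) = (607401 - 4*130743) / 3 = 84429/3 = 28143
p(5) = (130743 - 4*28143) / 3 = 18171/3 = 6057
p(4) = (28143 - 4*6057) / 3 = 3915/3 = 1305
p(3) = (6057 - 4*1305) / 3 = 837/3 = 279
p(2) = (1305 - 4*279) / 3 = 189/3 = 63
p(1) = (279 - 4*63) / 3 = 27/3 = 9

9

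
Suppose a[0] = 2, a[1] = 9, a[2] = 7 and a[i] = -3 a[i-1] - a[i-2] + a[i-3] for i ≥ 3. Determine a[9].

-7959

a[3] = -3*7 - 9 + 2 = -28
a[4] = -3*(-28) - 7 + 9 = 86
a[5] = -3*86 - (-28) + 7 = -223
a[6] = -3*(-223) - 86 + (-28) = 555
a[7] = -3*555 - (-223) + 86 = -1356
a[8] = -3*(-1356) - 555 + (-223) = 3290
a[9] = -3*3290 - (-1356) + 555 = -7959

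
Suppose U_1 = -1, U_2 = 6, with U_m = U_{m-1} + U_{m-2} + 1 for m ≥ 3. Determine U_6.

U_3 = 6 + (-1) + 1 = 6
U_4 = 6 + 6 + 1 = 13
U_5 = 13 + 6 + 1 = 20
U_6 = 20 + 13 + 1 = 34

34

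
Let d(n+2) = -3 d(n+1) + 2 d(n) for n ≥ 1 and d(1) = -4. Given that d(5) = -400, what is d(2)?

Let d(2) = x.
d(3) = -8 - 3x
d(4) = 24 + 11x
d(5) = -88 - 39x
So -88 - 39x = -400, giving x = 8.

8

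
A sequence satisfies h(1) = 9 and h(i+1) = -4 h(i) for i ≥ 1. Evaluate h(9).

h(2) = -4·9 = -36
h(3) = -4·(-36) = 144
h(4) = -4·144 = -576
h(5) = -4·(-576) = 2304
h(6) = -4·2304 = -9216
h(7) = -4·(-9216) = 36864
h(8) = -4·36864 = -147456
h(9) = -4·(-147456) = 589824

589824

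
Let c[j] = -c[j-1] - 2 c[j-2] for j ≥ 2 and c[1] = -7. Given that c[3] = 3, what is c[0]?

-2

Let c[0] = w.
c[2] = 7 - 2w
c[3] = 7 + 2w
So 7 + 2w = 3, giving w = -2.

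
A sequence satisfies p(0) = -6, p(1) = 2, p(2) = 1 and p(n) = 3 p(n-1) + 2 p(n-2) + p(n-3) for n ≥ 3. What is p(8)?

p(3) = 3·1 + 2·2 + (-6) = 1
p(4) = 3·1 + 2·1 + 2 = 7
p(5) = 3·7 + 2·1 + 1 = 24
p(6) = 3·24 + 2·7 + 1 = 87
p(7) = 3·87 + 2·24 + 7 = 316
p(8) = 3·316 + 2·87 + 24 = 1146

1146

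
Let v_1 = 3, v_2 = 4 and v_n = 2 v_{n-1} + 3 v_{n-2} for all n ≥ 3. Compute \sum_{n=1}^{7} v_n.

1914

v_3 = 2(4) + 3(3) = 17
v_4 = 2(17) + 3(4) = 46
v_5 = 2(46) + 3(17) = 143
v_6 = 2(143) + 3(46) = 424
v_7 = 2(424) + 3(143) = 1277
Sum = 3 + 4 + 17 + 46 + 143 + 424 + 1277 = 1914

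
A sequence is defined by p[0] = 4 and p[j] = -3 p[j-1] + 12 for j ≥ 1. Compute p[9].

p[1] = -3*4 + 12 = 0
p[2] = -3*0 + 12 = 12
p[3] = -3*12 + 12 = -24
p[4] = -3*(-24) + 12 = 84
p[5] = -3*84 + 12 = -240
p[6] = -3*(-240) + 12 = 732
p[7] = -3*732 + 12 = -2184
p[8] = -3*(-2184) + 12 = 6564
p[9] = -3*6564 + 12 = -19680

-19680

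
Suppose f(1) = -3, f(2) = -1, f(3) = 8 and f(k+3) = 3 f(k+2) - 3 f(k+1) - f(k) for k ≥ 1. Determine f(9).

f(4) = 3(8) - 3(-1) - (-3) = 30
f(5) = 3(30) - 3(8) - (-1) = 67
f(6) = 3(67) - 3(30) - 8 = 103
f(7) = 3(103) - 3(67) - 30 = 78
f(8) = 3(78) - 3(103) - 67 = -142
f(9) = 3(-142) - 3(78) - 103 = -763

-763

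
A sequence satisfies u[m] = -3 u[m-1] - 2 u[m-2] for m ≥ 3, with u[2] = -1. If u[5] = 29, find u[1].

Let u[1] = x.
u[3] = 3 - 2x
u[4] = -7 + 6x
u[5] = 15 - 14x
So 15 - 14x = 29, giving x = -1.

-1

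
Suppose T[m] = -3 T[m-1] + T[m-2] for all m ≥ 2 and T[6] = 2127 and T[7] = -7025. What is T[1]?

Rearranging, T[m-2] = T[m] + 3 T[m-1].
T[5] = -7025 + 3*2127 = -644
T[4] = 2127 + 3*(-644) = 195
T[3] = -644 + 3*195 = -59
T[2] = 195 + 3*(-59) = 18
T[1] = -59 + 3*18 = -5

-5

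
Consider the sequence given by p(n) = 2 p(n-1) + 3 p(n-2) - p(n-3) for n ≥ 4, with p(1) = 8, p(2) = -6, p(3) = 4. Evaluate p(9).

-2002

p(4) = 2*4 + 3*(-6) - 8 = -18
p(5) = 2*(-18) + 3*4 - (-6) = -18
p(6) = 2*(-18) + 3*(-18) - 4 = -94
p(7) = 2*(-94) + 3*(-18) - (-18) = -224
p(8) = 2*(-224) + 3*(-94) - (-18) = -712
p(9) = 2*(-712) + 3*(-224) - (-94) = -2002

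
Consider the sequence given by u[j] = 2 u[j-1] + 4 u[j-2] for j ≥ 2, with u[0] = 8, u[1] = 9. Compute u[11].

1721344

u[2] = 2(9) + 4(8) = 50
u[3] = 2(50) + 4(9) = 136
u[4] = 2(136) + 4(50) = 472
u[5] = 2(472) + 4(136) = 1488
u[6] = 2(1488) + 4(472) = 4864
u[7] = 2(4864) + 4(1488) = 15680
u[8] = 2(15680) + 4(4864) = 50816
u[9] = 2(50816) + 4(15680) = 164352
u[10] = 2(164352) + 4(50816) = 531968
u[11] = 2(531968) + 4(164352) = 1721344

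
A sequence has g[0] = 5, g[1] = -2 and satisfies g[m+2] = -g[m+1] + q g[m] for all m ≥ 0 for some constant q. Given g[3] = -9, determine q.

1

g[2] = 2 + 5q
g[3] = -2 - 7q
So -2 - 7q = -9, giving q = 1.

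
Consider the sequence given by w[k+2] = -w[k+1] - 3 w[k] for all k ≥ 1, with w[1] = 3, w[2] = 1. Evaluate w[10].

-389

w[3] = -1 - 3·3 = -10
w[4] = -(-10) - 3·1 = 7
w[5] = -7 - 3·(-10) = 23
w[6] = -23 - 3·7 = -44
w[7] = -(-44) - 3·23 = -25
w[8] = -(-25) - 3·(-44) = 157
w[9] = -157 - 3·(-25) = -82
w[10] = -(-82) - 3·157 = -389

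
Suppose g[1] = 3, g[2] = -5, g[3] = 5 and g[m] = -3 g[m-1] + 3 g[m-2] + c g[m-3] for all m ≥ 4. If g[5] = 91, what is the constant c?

g[4] = -30 + 3c
g[5] = 105 - 14c
So 105 - 14c = 91, giving c = 1.

1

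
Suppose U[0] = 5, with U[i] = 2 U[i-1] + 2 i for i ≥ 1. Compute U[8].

2284

U[1] = 2·5 + 2 = 12
U[2] = 2·12 + 4 = 28
U[3] = 2·28 + 6 = 62
U[4] = 2·62 + 8 = 132
U[5] = 2·132 + 10 = 274
U[6] = 2·274 + 12 = 560
U[7] = 2·560 + 14 = 1134
U[8] = 2·1134 + 16 = 2284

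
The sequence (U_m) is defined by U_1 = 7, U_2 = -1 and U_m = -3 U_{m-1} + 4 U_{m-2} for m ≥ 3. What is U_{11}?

1677727

U_3 = -3(-1) + 4(7) = 31
U_4 = -3(31) + 4(-1) = -97
U_5 = -3(-97) + 4(31) = 415
U_6 = -3(415) + 4(-97) = -1633
U_7 = -3(-1633) + 4(415) = 6559
U_8 = -3(6559) + 4(-1633) = -26209
U_9 = -3(-26209) + 4(6559) = 104863
U_{10} = -3(104863) + 4(-26209) = -419425
U_{11} = -3(-419425) + 4(104863) = 1677727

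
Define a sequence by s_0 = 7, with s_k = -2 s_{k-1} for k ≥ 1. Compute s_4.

s_1 = -2(7) = -14
s_2 = -2(-14) = 28
s_3 = -2(28) = -56
s_4 = -2(-56) = 112

112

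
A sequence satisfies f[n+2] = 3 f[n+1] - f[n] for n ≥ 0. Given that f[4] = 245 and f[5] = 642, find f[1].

9

Rearranging, f[n-2] = -(f[n] - 3 f[n-1]).
f[3] = -(642 - 3·245) = 93
f[2] = -(245 - 3·93) = 34
f[1] = -(93 - 3·34) = 9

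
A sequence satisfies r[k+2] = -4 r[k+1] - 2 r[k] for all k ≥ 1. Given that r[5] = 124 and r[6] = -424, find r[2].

-2

Rearranging, r[k-2] = (r[k] + 4 r[k-1]) / -2.
r[4] = (-424 + 4*124) / -2 = 72/-2 = -36
r[3] = (124 + 4*(-36)) / -2 = -20/-2 = 10
r[2] = (-36 + 4*10) / -2 = 4/-2 = -2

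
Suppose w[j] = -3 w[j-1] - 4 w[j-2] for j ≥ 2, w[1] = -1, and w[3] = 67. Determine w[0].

6

Let w[0] = z.
w[2] = 3 - 4z
w[3] = -5 + 12z
So -5 + 12z = 67, giving z = 6.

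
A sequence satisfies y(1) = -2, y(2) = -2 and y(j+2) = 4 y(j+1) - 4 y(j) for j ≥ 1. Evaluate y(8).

y(3) = 4*(-2) - 4*(-2) = 0
y(4) = 4*0 - 4*(-2) = 8
y(5) = 4*8 - 4*0 = 32
y(6) = 4*32 - 4*8 = 96
y(7) = 4*96 - 4*32 = 256
y(8) = 4*256 - 4*96 = 640

640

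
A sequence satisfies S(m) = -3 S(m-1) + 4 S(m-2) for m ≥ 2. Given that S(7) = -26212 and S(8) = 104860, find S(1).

Rearranging, S(m-2) = (S(m) + 3 S(m-1)) / 4.
S(6) = (104860 + 3·(-26212)) / 4 = 26224/4 = 6556
S(5) = (-26212 + 3·6556) / 4 = -6544/4 = -1636
S(4) = (6556 + 3·(-1636)) / 4 = 1648/4 = 412
S(3) = (-1636 + 3·412) / 4 = -400/4 = -100
S(2) = (412 + 3·(-100)) / 4 = 112/4 = 28
S(1) = (-100 + 3·28) / 4 = -16/4 = -4

-4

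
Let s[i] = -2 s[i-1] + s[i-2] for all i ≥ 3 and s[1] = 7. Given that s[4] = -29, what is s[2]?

-3

Let s[2] = v.
s[3] = 7 - 2v
s[4] = -14 + 5v
So -14 + 5v = -29, giving v = -3.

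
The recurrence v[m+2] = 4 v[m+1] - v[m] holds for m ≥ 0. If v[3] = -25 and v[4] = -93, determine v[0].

Rearranging, v[m-2] = -(v[m] - 4 v[m-1]).
v[2] = -(-93 - 4·(-25)) = -7
v[1] = -(-25 - 4·(-7)) = -3
v[0] = -(-7 - 4·(-3)) = -5

-5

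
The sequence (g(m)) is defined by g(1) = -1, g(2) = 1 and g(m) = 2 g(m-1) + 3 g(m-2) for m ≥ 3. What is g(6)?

1

g(3) = 2*1 + 3*(-1) = -1
g(4) = 2*(-1) + 3*1 = 1
g(5) = 2*1 + 3*(-1) = -1
g(6) = 2*(-1) + 3*1 = 1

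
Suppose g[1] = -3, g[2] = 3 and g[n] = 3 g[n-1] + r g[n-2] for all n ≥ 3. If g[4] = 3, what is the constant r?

g[3] = 9 - 3r
g[4] = 27 - 6r
So 27 - 6r = 3, giving r = 4.

4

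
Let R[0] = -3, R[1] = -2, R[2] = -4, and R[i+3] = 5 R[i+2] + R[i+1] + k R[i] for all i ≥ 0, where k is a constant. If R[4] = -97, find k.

-1

R[3] = -22 - 3k
R[4] = -114 - 17k
So -114 - 17k = -97, giving k = -1.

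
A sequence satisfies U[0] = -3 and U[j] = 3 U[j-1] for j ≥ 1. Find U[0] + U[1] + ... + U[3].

-120

U[1] = 3(-3) = -9
U[2] = 3(-9) = -27
U[3] = 3(-27) = -81
Sum = (-3) + (-9) + (-27) + (-81) = -120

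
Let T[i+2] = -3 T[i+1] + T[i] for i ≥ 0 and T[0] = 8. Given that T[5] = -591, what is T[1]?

Let T[1] = y.
T[2] = 8 - 3y
T[3] = -24 + 10y
T[4] = 80 - 33y
T[5] = -264 + 109y
So -264 + 109y = -591, giving y = -3.

-3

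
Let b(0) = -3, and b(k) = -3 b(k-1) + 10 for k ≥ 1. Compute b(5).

1339

b(1) = -3*(-3) + 10 = 19
b(2) = -3*19 + 10 = -47
b(3) = -3*(-47) + 10 = 151
b(4) = -3*151 + 10 = -443
b(5) = -3*(-443) + 10 = 1339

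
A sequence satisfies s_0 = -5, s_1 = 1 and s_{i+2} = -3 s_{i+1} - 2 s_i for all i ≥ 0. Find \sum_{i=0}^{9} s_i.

s_2 = -3·1 - 2·(-5) = 7
s_3 = -3·7 - 2·1 = -23
s_4 = -3·(-23) - 2·7 = 55
s_5 = -3·55 - 2·(-23) = -119
s_6 = -3·(-119) - 2·55 = 247
s_7 = -3·247 - 2·(-119) = -503
s_8 = -3·(-503) - 2·247 = 1015
s_9 = -3·1015 - 2·(-503) = -2039
Sum = (-5) + 1 + 7 + (-23) + 55 + (-119) + 247 + (-503) + 1015 + (-2039) = -1364

-1364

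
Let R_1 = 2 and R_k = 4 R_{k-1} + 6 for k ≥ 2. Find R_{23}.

The fixed point is 6/(1 - 4) = -2, so R_k + 2 = 4(R_{k-1} + 2).
Hence R_k = 4·4^{k-1} - 2.
R_{23} = 4·4^{22} - 2 = 4·17592186044416 - 2 = 70368744177662.

70368744177662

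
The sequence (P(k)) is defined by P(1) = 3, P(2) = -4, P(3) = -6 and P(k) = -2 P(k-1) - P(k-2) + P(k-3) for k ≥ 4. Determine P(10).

-226

P(4) = -2*(-6) - (-4) + 3 = 19
P(5) = -2*19 - (-6) + (-4) = -36
P(6) = -2*(-36) - 19 + (-6) = 47
P(7) = -2*47 - (-36) + 19 = -39
P(8) = -2*(-39) - 47 + (-36) = -5
P(9) = -2*(-5) - (-39) + 47 = 96
P(10) = -2*96 - (-5) + (-39) = -226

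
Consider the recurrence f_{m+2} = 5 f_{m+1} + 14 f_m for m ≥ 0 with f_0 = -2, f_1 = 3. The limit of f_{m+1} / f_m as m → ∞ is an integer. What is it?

The characteristic equation is r^2 - 5r - 14 = 0, which factors as (r - 7)(r + 2) = 0.
So the roots are 7 and -2. Since |7| > |-2| and the coefficient of 7^m is non-zero, the ratio tends to 7.

7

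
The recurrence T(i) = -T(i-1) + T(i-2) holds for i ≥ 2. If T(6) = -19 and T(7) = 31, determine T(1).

Rearranging, T(i-2) = T(i) + T(i-1).
T(5) = 31 + (-19) = 12
T(4) = -19 + 12 = -7
T(3) = 12 + (-7) = 5
T(2) = -7 + 5 = -2
T(1) = 5 + (-2) = 3

3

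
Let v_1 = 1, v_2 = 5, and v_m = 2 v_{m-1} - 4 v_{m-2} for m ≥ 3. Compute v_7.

64

v_3 = 2*5 - 4*1 = 6
v_4 = 2*6 - 4*5 = -8
v_5 = 2*(-8) - 4*6 = -40
v_6 = 2*(-40) - 4*(-8) = -48
v_7 = 2*(-48) - 4*(-40) = 64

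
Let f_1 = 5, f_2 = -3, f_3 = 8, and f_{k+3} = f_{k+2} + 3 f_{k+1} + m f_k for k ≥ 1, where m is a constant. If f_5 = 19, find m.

f_4 = -1 + 5m
f_5 = 23 + 2m
So 23 + 2m = 19, giving m = -2.

-2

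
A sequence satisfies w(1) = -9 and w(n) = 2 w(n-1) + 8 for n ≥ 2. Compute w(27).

-67108872

The fixed point is 8/(1 - 2) = -8, so w(n) + 8 = 2(w(n-1) + 8).
Hence w(n) = -1·2^{n-1} - 8.
w(27) = -1·2^{26} - 8 = -1·67108864 - 8 = -67108872.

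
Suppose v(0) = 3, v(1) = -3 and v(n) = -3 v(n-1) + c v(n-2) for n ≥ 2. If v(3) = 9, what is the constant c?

-3

v(2) = 9 + 3c
v(3) = -27 - 12c
So -27 - 12c = 9, giving c = -3.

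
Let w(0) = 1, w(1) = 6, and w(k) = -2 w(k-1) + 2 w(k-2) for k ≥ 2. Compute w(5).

232

w(2) = -2*6 + 2*1 = -10
w(3) = -2*(-10) + 2*6 = 32
w(4) = -2*32 + 2*(-10) = -84
w(5) = -2*(-84) + 2*32 = 232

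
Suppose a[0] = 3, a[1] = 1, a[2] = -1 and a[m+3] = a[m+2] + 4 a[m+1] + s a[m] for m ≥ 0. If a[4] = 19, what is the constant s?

5

a[3] = 3 + 3s
a[4] = -1 + 4s
So -1 + 4s = 19, giving s = 5.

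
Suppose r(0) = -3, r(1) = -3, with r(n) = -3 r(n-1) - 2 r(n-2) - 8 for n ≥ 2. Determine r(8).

847

r(2) = -3(-3) - 2(-3) - 8 = 7
r(3) = -3(7) - 2(-3) - 8 = -23
r(4) = -3(-23) - 2(7) - 8 = 47
r(5) = -3(47) - 2(-23) - 8 = -103
r(6) = -3(-103) - 2(47) - 8 = 207
r(7) = -3(207) - 2(-103) - 8 = -423
r(8) = -3(-423) - 2(207) - 8 = 847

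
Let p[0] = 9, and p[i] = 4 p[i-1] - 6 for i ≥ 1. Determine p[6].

28674

p[1] = 4(9) - 6 = 30
p[2] = 4(30) - 6 = 114
p[3] = 4(114) - 6 = 450
p[4] = 4(450) - 6 = 1794
p[5] = 4(1794) - 6 = 7170
p[6] = 4(7170) - 6 = 28674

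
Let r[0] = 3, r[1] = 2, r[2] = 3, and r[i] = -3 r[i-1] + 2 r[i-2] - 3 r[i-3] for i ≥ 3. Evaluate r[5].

-163

r[3] = -3·3 + 2·2 - 3·3 = -14
r[4] = -3·(-14) + 2·3 - 3·2 = 42
r[5] = -3·42 + 2·(-14) - 3·3 = -163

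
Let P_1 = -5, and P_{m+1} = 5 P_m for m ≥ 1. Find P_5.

P_2 = 5·(-5) = -25
P_3 = 5·(-25) = -125
P_4 = 5·(-125) = -625
P_5 = 5·(-625) = -3125

-3125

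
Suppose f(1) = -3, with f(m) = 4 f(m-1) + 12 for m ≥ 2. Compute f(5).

252

f(2) = 4*(-3) + 12 = 0
f(3) = 4*0 + 12 = 12
f(4) = 4*12 + 12 = 60
f(5) = 4*60 + 12 = 252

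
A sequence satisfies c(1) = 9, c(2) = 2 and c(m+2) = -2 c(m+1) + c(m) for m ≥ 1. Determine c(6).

c(3) = -2*2 + 9 = 5
c(4) = -2*5 + 2 = -8
c(5) = -2*(-8) + 5 = 21
c(6) = -2*21 + (-8) = -50

-50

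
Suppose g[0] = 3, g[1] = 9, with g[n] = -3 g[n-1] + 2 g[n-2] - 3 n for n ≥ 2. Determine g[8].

-53298

g[2] = -3·9 + 2·3 - 6 = -27
g[3] = -3·(-27) + 2·9 - 9 = 90
g[4] = -3·90 + 2·(-27) - 12 = -336
g[5] = -3·(-336) + 2·90 - 15 = 1173
g[6] = -3·1173 + 2·(-336) - 18 = -4209
g[7] = -3·(-4209) + 2·1173 - 21 = 14952
g[8] = -3·14952 + 2·(-4209) - 24 = -53298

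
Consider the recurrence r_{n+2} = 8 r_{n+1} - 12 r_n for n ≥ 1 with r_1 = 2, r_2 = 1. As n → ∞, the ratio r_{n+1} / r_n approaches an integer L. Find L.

6

The characteristic equation is r^2 - 8r + 12 = 0, which factors as (r - 6)(r - 2) = 0.
So the roots are 6 and 2. Since |6| > |2| and the coefficient of 6^n is non-zero, the ratio tends to 6.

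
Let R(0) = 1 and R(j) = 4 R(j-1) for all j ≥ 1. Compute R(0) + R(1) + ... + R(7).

R(1) = 4·1 = 4
R(2) = 4·4 = 16
R(3) = 4·16 = 64
R(4) = 4·64 = 256
R(5) = 4·256 = 1024
R(6) = 4·1024 = 4096
R(7) = 4·4096 = 16384
Sum = 1 + 4 + 16 + 64 + 256 + 1024 + 4096 + 16384 = 21845

21845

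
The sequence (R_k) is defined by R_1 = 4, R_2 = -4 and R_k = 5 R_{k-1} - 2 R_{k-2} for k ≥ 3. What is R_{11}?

-5443228

R_3 = 5(-4) - 2(4) = -28
R_4 = 5(-28) - 2(-4) = -132
R_5 = 5(-132) - 2(-28) = -604
R_6 = 5(-604) - 2(-132) = -2756
R_7 = 5(-2756) - 2(-604) = -12572
R_8 = 5(-12572) - 2(-2756) = -57348
R_9 = 5(-57348) - 2(-12572) = -261596
R_{10} = 5(-261596) - 2(-57348) = -1193284
R_{11} = 5(-1193284) - 2(-261596) = -5443228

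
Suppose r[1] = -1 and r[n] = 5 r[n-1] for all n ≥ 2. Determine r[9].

r[2] = 5(-1) = -5
r[3] = 5(-5) = -25
r[4] = 5(-25) = -125
r[5] = 5(-125) = -625
r[6] = 5(-625) = -3125
r[7] = 5(-3125) = -15625
r[8] = 5(-15625) = -78125
r[9] = 5(-78125) = -390625

-390625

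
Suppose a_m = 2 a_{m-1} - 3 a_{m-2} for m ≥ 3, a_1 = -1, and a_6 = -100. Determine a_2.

8

Let a_2 = v.
a_3 = 3 + 2v
a_4 = 6 + v
a_5 = 3 - 4v
a_6 = -12 - 11v
So -12 - 11v = -100, giving v = 8.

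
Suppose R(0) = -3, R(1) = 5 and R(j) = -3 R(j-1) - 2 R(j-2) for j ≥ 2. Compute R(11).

R(2) = -3*5 - 2*(-3) = -9
R(3) = -3*(-9) - 2*5 = 17
R(4) = -3*17 - 2*(-9) = -33
R(5) = -3*(-33) - 2*17 = 65
R(6) = -3*65 - 2*(-33) = -129
R(7) = -3*(-129) - 2*65 = 257
R(8) = -3*257 - 2*(-129) = -513
R(9) = -3*(-513) - 2*257 = 1025
R(10) = -3*1025 - 2*(-513) = -2049
R(11) = -3*(-2049) - 2*1025 = 4097

4097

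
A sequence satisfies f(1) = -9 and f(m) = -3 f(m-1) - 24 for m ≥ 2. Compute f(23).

-94143178833

The fixed point is -24/(1 + 3) = -6, so f(m) + 6 = -3(f(m-1) + 6).
Hence f(m) = -3·(-3)^{m-1} - 6.
f(23) = -3·(-3)^{22} - 6 = -3·31381059609 - 6 = -94143178833.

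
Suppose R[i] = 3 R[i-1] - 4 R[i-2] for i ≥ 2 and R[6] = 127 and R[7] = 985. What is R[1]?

5

Rearranging, R[i-2] = (R[i] - 3 R[i-1]) / -4.
R[5] = (985 - 3·127) / -4 = 604/-4 = -151
R[4] = (127 - 3·(-151)) / -4 = 580/-4 = -145
R[3] = (-151 - 3·(-145)) / -4 = 284/-4 = -71
R[2] = (-145 - 3·(-71)) / -4 = 68/-4 = -17
R[1] = (-71 - 3·(-17)) / -4 = -20/-4 = 5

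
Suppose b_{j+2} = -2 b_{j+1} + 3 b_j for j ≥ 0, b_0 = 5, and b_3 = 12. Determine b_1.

Let b_1 = w.
b_2 = 15 - 2w
b_3 = -30 + 7w
So -30 + 7w = 12, giving w = 6.

6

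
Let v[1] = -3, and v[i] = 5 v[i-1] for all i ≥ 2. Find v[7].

v[2] = 5*(-3) = -15
v[3] = 5*(-15) = -75
v[4] = 5*(-75) = -375
v[5] = 5*(-375) = -1875
v[6] = 5*(-1875) = -9375
v[7] = 5*(-9375) = -46875

-46875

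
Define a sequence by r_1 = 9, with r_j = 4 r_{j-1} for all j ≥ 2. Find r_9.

589824

r_2 = 4*9 = 36
r_3 = 4*36 = 144
r_4 = 4*144 = 576
r_5 = 4*576 = 2304
r_6 = 4*2304 = 9216
r_7 = 4*9216 = 36864
r_8 = 4*36864 = 147456
r_9 = 4*147456 = 589824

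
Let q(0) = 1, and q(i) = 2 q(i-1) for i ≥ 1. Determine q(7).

q(1) = 2(1) = 2
q(2) = 2(2) = 4
q(3) = 2(4) = 8
q(4) = 2(8) = 16
q(5) = 2(16) = 32
q(6) = 2(32) = 64
q(7) = 2(64) = 128

128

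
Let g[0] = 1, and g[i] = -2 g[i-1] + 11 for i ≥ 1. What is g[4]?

g[1] = -2*1 + 11 = 9
g[2] = -2*9 + 11 = -7
g[3] = -2*(-7) + 11 = 25
g[4] = -2*25 + 11 = -39

-39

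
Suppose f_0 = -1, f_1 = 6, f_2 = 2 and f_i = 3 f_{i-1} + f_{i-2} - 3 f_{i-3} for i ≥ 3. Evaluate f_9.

7386

f_3 = 3·2 + 6 - 3·(-1) = 15
f_4 = 3·15 + 2 - 3·6 = 29
f_5 = 3·29 + 15 - 3·2 = 96
f_6 = 3·96 + 29 - 3·15 = 272
f_7 = 3·272 + 96 - 3·29 = 825
f_8 = 3·825 + 272 - 3·96 = 2459
f_9 = 3·2459 + 825 - 3·272 = 7386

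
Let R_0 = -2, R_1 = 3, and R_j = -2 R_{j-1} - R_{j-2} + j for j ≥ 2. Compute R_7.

R_2 = -2(3) - (-2) + 2 = -2
R_3 = -2(-2) - 3 + 3 = 4
R_4 = -2(4) - (-2) + 4 = -2
R_5 = -2(-2) - 4 + 5 = 5
R_6 = -2(5) - (-2) + 6 = -2
R_7 = -2(-2) - 5 + 7 = 6

6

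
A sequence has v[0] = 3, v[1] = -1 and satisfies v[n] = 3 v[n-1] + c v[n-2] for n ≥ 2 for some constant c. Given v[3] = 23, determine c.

4

v[2] = -3 + 3c
v[3] = -9 + 8c
So -9 + 8c = 23, giving c = 4.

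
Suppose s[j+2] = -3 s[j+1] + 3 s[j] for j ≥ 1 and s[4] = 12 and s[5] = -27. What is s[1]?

Rearranging, s[j-2] = (s[j] + 3 s[j-1]) / 3.
s[3] = (-27 + 3(12)) / 3 = 9/3 = 3
s[2] = (12 + 3(3)) / 3 = 21/3 = 7
s[1] = (3 + 3(7)) / 3 = 24/3 = 8

8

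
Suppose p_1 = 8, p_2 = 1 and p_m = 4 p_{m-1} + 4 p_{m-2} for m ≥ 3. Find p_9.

p_3 = 4(1) + 4(8) = 36
p_4 = 4(36) + 4(1) = 148
p_5 = 4(148) + 4(36) = 736
p_6 = 4(736) + 4(148) = 3536
p_7 = 4(3536) + 4(736) = 17088
p_8 = 4(17088) + 4(3536) = 82496
p_9 = 4(82496) + 4(17088) = 398336

398336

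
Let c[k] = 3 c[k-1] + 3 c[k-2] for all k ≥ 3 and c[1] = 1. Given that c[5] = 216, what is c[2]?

4

Let c[2] = v.
c[3] = 3 + 3v
c[4] = 9 + 12v
c[5] = 36 + 45v
So 36 + 45v = 216, giving v = 4.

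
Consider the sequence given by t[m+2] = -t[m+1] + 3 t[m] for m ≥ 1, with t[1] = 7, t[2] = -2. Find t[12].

t[3] = -(-2) + 3(7) = 23
t[4] = -23 + 3(-2) = -29
t[5] = -(-29) + 3(23) = 98
t[6] = -98 + 3(-29) = -185
t[7] = -(-185) + 3(98) = 479
t[8] = -479 + 3(-185) = -1034
t[9] = -(-1034) + 3(479) = 2471
t[10] = -2471 + 3(-1034) = -5573
t[11] = -(-5573) + 3(2471) = 12986
t[12] = -12986 + 3(-5573) = -29705

-29705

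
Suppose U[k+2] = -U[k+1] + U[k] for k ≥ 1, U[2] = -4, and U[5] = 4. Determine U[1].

Let U[1] = y.
U[3] = 4 + y
U[4] = -8 - y
U[5] = 12 + 2y
So 12 + 2y = 4, giving y = -4.

-4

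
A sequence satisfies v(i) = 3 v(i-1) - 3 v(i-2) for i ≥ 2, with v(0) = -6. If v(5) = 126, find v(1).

Let v(1) = z.
v(2) = 18 + 3z
v(3) = 54 + 6z
v(4) = 108 + 9z
v(5) = 162 + 9z
So 162 + 9z = 126, giving z = -4.

-4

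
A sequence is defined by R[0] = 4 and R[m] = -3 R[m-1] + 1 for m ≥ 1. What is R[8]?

R[1] = -3*4 + 1 = -11
R[2] = -3*(-11) + 1 = 34
R[3] = -3*34 + 1 = -101
R[4] = -3*(-101) + 1 = 304
R[5] = -3*304 + 1 = -911
R[6] = -3*(-911) + 1 = 2734
R[7] = -3*2734 + 1 = -8201
R[8] = -3*(-8201) + 1 = 24604

24604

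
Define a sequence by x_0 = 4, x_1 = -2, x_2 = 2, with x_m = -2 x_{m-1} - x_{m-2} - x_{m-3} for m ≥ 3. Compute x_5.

-20

x_3 = -2*2 - (-2) - 4 = -6
x_4 = -2*(-6) - 2 - (-2) = 12
x_5 = -2*12 - (-6) - 2 = -20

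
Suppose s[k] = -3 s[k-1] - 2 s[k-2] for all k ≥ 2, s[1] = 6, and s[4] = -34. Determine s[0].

Let s[0] = z.
s[2] = -18 - 2z
s[3] = 42 + 6z
s[4] = -90 - 14z
So -90 - 14z = -34, giving z = -4.

-4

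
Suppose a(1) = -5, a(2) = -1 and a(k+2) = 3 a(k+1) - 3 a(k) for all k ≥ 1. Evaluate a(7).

a(3) = 3(-1) - 3(-5) = 12
a(4) = 3(12) - 3(-1) = 39
a(5) = 3(39) - 3(12) = 81
a(6) = 3(81) - 3(39) = 126
a(7) = 3(126) - 3(81) = 135

135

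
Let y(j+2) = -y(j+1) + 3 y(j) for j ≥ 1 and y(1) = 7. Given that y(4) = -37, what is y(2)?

Let y(2) = v.
y(3) = 21 - v
y(4) = -21 + 4v
So -21 + 4v = -37, giving v = -4.

-4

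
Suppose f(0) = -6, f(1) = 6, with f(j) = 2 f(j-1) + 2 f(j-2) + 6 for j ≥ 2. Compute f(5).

f(2) = 2*6 + 2*(-6) + 6 = 6
f(3) = 2*6 + 2*6 + 6 = 30
f(4) = 2*30 + 2*6 + 6 = 78
f(5) = 2*78 + 2*30 + 6 = 222

222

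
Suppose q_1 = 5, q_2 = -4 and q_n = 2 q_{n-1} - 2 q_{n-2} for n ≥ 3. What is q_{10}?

q_3 = 2·(-4) - 2·5 = -18
q_4 = 2·(-18) - 2·(-4) = -28
q_5 = 2·(-28) - 2·(-18) = -20
q_6 = 2·(-20) - 2·(-28) = 16
q_7 = 2·16 - 2·(-20) = 72
q_8 = 2·72 - 2·16 = 112
q_9 = 2·112 - 2·72 = 80
q_{10} = 2·80 - 2·112 = -64

-64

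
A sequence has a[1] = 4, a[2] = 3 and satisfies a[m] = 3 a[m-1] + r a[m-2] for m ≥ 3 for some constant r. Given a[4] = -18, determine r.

a[3] = 9 + 4r
a[4] = 27 + 15r
So 27 + 15r = -18, giving r = -3.

-3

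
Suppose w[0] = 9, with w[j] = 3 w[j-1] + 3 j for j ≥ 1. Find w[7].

24591

w[1] = 3·9 + 3 = 30
w[2] = 3·30 + 6 = 96
w[3] = 3·96 + 9 = 297
w[4] = 3·297 + 12 = 903
w[5] = 3·903 + 15 = 2724
w[6] = 3·2724 + 18 = 8190
w[7] = 3·8190 + 21 = 24591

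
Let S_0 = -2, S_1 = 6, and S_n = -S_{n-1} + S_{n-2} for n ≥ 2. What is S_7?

S_2 = -6 + (-2) = -8
S_3 = -(-8) + 6 = 14
S_4 = -14 + (-8) = -22
S_5 = -(-22) + 14 = 36
S_6 = -36 + (-22) = -58
S_7 = -(-58) + 36 = 94

94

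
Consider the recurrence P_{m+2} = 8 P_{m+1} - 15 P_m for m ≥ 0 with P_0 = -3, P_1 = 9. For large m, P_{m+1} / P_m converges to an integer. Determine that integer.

5

The characteristic equation is r^2 - 8r + 15 = 0, which factors as (r - 5)(r - 3) = 0.
So the roots are 5 and 3. Since |5| > |3| and the coefficient of 5^m is non-zero, the ratio tends to 5.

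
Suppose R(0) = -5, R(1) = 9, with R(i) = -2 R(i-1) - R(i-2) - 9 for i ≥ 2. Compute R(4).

-39

R(2) = -2(9) - (-5) - 9 = -22
R(3) = -2(-22) - 9 - 9 = 26
R(4) = -2(26) - (-22) - 9 = -39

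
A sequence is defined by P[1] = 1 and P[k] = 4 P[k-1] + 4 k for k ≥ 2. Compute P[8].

67344

P[2] = 4*1 + 8 = 12
P[3] = 4*12 + 12 = 60
P[4] = 4*60 + 16 = 256
P[5] = 4*256 + 20 = 1044
P[6] = 4*1044 + 24 = 4200
P[7] = 4*4200 + 28 = 16828
P[8] = 4*16828 + 32 = 67344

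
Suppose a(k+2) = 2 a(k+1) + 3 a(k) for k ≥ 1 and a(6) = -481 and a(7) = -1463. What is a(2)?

-1

Rearranging, a(k-2) = (a(k) - 2 a(k-1)) / 3.
a(5) = (-1463 - 2*(-481)) / 3 = -501/3 = -167
a(4) = (-481 - 2*(-167)) / 3 = -147/3 = -49
a(3) = (-167 - 2*(-49)) / 3 = -69/3 = -23
a(2) = (-49 - 2*(-23)) / 3 = -3/3 = -1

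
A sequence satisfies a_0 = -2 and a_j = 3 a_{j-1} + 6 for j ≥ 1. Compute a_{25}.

847288609440

The fixed point is 6/(1 - 3) = -3, so a_j + 3 = 3(a_{j-1} + 3).
Hence a_j = 1·3^j - 3.
a_{25} = 1·3^{25} - 3 = 1·847288609443 - 3 = 847288609440.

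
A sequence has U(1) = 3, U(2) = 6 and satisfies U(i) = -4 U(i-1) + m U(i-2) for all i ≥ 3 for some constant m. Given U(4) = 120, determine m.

-4

U(3) = -24 + 3m
U(4) = 96 - 6m
So 96 - 6m = 120, giving m = -4.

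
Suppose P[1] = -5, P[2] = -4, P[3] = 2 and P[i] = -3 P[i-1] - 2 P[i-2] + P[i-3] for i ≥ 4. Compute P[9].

P[4] = -3(2) - 2(-4) + (-5) = -3
P[5] = -3(-3) - 2(2) + (-4) = 1
P[6] = -3(1) - 2(-3) + 2 = 5
P[7] = -3(5) - 2(1) + (-3) = -20
P[8] = -3(-20) - 2(5) + 1 = 51
P[9] = -3(51) - 2(-20) + 5 = -108

-108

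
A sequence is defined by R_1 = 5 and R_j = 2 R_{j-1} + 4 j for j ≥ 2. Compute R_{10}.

8656

R_2 = 2(5) + 8 = 18
R_3 = 2(18) + 12 = 48
R_4 = 2(48) + 16 = 112
R_5 = 2(112) + 20 = 244
R_6 = 2(244) + 24 = 512
R_7 = 2(512) + 28 = 1052
R_8 = 2(1052) + 32 = 2136
R_9 = 2(2136) + 36 = 4308
R_{10} = 2(4308) + 40 = 8656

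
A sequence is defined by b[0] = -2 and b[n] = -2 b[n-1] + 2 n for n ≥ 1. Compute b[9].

1258

b[1] = -2(-2) + 2 = 6
b[2] = -2(6) + 4 = -8
b[3] = -2(-8) + 6 = 22
b[4] = -2(22) + 8 = -36
b[5] = -2(-36) + 10 = 82
b[6] = -2(82) + 12 = -152
b[7] = -2(-152) + 14 = 318
b[8] = -2(318) + 16 = -620
b[9] = -2(-620) + 18 = 1258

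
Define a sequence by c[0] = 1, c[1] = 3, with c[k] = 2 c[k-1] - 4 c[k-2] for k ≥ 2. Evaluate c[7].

c[2] = 2(3) - 4(1) = 2
c[3] = 2(2) - 4(3) = -8
c[4] = 2(-8) - 4(2) = -24
c[5] = 2(-24) - 4(-8) = -16
c[6] = 2(-16) - 4(-24) = 64
c[7] = 2(64) - 4(-16) = 192

192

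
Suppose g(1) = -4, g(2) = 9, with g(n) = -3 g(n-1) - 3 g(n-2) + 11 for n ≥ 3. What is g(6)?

g(3) = -3*9 - 3*(-4) + 11 = -4
g(4) = -3*(-4) - 3*9 + 11 = -4
g(5) = -3*(-4) - 3*(-4) + 11 = 35
g(6) = -3*35 - 3*(-4) + 11 = -82

-82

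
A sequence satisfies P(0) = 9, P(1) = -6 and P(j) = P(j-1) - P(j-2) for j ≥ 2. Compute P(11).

15

P(2) = (-6) - 9 = -15
P(3) = (-15) - (-6) = -9
P(4) = (-9) - (-15) = 6
P(5) = 6 - (-9) = 15
P(6) = 15 - 6 = 9
P(7) = 9 - 15 = -6
P(8) = (-6) - 9 = -15
P(9) = (-15) - (-6) = -9
P(10) = (-9) - (-15) = 6
P(11) = 6 - (-9) = 15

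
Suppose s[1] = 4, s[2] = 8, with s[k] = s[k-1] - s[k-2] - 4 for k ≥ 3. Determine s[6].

-8

s[3] = 8 - 4 - 4 = 0
s[4] = 0 - 8 - 4 = -12
s[5] = (-12) - 0 - 4 = -16
s[6] = (-16) - (-12) - 4 = -8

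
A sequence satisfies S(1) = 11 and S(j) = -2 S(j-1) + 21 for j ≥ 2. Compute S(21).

The fixed point is 21/(1 + 2) = 7, so S(j) - 7 = -2(S(j-1) - 7).
Hence S(j) = 4·(-2)^{j-1} + 7.
S(21) = 4·(-2)^{20} + 7 = 4·1048576 + 7 = 4194311.

4194311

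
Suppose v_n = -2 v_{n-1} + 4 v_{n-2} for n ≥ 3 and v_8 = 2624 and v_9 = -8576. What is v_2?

Rearranging, v_{n-2} = (v_n + 2 v_{n-1}) / 4.
v_7 = (-8576 + 2*2624) / 4 = -3328/4 = -832
v_6 = (2624 + 2*(-832)) / 4 = 960/4 = 240
v_5 = (-832 + 2*240) / 4 = -352/4 = -88
v_4 = (240 + 2*(-88)) / 4 = 64/4 = 16
v_3 = (-88 + 2*16) / 4 = -56/4 = -14
v_2 = (16 + 2*(-14)) / 4 = -12/4 = -3

-3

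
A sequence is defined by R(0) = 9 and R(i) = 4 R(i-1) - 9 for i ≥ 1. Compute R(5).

6147

R(1) = 4(9) - 9 = 27
R(2) = 4(27) - 9 = 99
R(3) = 4(99) - 9 = 387
R(4) = 4(387) - 9 = 1539
R(5) = 4(1539) - 9 = 6147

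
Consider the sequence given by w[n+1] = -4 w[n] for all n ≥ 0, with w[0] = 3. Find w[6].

12288

w[1] = -4(3) = -12
w[2] = -4(-12) = 48
w[3] = -4(48) = -192
w[4] = -4(-192) = 768
w[5] = -4(768) = -3072
w[6] = -4(-3072) = 12288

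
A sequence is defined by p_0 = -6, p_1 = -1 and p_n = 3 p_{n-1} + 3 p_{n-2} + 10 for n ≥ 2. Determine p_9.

p_2 = 3(-1) + 3(-6) + 10 = -11
p_3 = 3(-11) + 3(-1) + 10 = -26
p_4 = 3(-26) + 3(-11) + 10 = -101
p_5 = 3(-101) + 3(-26) + 10 = -371
p_6 = 3(-371) + 3(-101) + 10 = -1406
p_7 = 3(-1406) + 3(-371) + 10 = -5321
p_8 = 3(-5321) + 3(-1406) + 10 = -20171
p_9 = 3(-20171) + 3(-5321) + 10 = -76466

-76466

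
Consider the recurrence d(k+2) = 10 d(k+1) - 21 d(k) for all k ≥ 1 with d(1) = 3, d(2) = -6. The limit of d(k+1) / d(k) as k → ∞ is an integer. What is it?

7

The characteristic equation is r^2 - 10r + 21 = 0, which factors as (r - 7)(r - 3) = 0.
So the roots are 7 and 3. Since |7| > |3| and the coefficient of 7^k is non-zero, the ratio tends to 7.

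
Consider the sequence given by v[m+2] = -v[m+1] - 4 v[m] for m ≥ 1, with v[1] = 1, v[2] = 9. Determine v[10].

-2015

v[3] = -9 - 4(1) = -13
v[4] = -(-13) - 4(9) = -23
v[5] = -(-23) - 4(-13) = 75
v[6] = -75 - 4(-23) = 17
v[7] = -17 - 4(75) = -317
v[8] = -(-317) - 4(17) = 249
v[9] = -249 - 4(-317) = 1019
v[10] = -1019 - 4(249) = -2015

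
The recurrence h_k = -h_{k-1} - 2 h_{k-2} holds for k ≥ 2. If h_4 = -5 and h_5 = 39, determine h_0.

Rearranging, h_{k-2} = (h_k + h_{k-1}) / -2.
h_3 = (39 + (-5)) / -2 = 34/-2 = -17
h_2 = (-5 + (-17)) / -2 = -22/-2 = 11
h_1 = (-17 + 11) / -2 = -6/-2 = 3
h_0 = (11 + 3) / -2 = 14/-2 = -7

-7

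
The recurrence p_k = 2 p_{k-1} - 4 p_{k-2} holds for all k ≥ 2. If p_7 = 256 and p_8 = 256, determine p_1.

4

Rearranging, p_{k-2} = (p_k - 2 p_{k-1}) / -4.
p_6 = (256 - 2(256)) / -4 = -256/-4 = 64
p_5 = (256 - 2(64)) / -4 = 128/-4 = -32
p_4 = (64 - 2(-32)) / -4 = 128/-4 = -32
p_3 = (-32 - 2(-32)) / -4 = 32/-4 = -8
p_2 = (-32 - 2(-8)) / -4 = -16/-4 = 4
p_1 = (-8 - 2(4)) / -4 = -16/-4 = 4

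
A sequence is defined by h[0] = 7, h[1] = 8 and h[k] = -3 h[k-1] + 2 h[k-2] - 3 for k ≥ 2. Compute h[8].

-29681

h[2] = -3(8) + 2(7) - 3 = -13
h[3] = -3(-13) + 2(8) - 3 = 52
h[4] = -3(52) + 2(-13) - 3 = -185
h[5] = -3(-185) + 2(52) - 3 = 656
h[6] = -3(656) + 2(-185) - 3 = -2341
h[7] = -3(-2341) + 2(656) - 3 = 8332
h[8] = -3(8332) + 2(-2341) - 3 = -29681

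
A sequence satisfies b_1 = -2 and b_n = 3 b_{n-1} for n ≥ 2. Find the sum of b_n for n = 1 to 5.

-242

b_2 = 3*(-2) = -6
b_3 = 3*(-6) = -18
b_4 = 3*(-18) = -54
b_5 = 3*(-54) = -162
Sum = (-2) + (-6) + (-18) + (-54) + (-162) = -242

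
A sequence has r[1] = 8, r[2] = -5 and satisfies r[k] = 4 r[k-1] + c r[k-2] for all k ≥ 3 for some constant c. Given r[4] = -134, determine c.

r[3] = -20 + 8c
r[4] = -80 + 27c
So -80 + 27c = -134, giving c = -2.

-2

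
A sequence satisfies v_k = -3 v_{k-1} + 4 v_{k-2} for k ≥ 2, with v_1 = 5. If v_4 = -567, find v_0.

-6

Let v_0 = w.
v_2 = -15 + 4w
v_3 = 65 - 12w
v_4 = -255 + 52w
So -255 + 52w = -567, giving w = -6.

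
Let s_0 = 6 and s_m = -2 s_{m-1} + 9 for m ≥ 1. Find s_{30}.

3221225475

The fixed point is 9/(1 + 2) = 3, so s_m - 3 = -2(s_{m-1} - 3).
Hence s_m = 3·(-2)^m + 3.
s_{30} = 3·(-2)^{30} + 3 = 3·1073741824 + 3 = 3221225475.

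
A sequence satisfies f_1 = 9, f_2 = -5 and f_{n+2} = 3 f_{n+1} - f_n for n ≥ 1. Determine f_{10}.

-21803

f_3 = 3(-5) - 9 = -24
f_4 = 3(-24) - (-5) = -67
f_5 = 3(-67) - (-24) = -177
f_6 = 3(-177) - (-67) = -464
f_7 = 3(-464) - (-177) = -1215
f_8 = 3(-1215) - (-464) = -3181
f_9 = 3(-3181) - (-1215) = -8328
f_{10} = 3(-8328) - (-3181) = -21803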